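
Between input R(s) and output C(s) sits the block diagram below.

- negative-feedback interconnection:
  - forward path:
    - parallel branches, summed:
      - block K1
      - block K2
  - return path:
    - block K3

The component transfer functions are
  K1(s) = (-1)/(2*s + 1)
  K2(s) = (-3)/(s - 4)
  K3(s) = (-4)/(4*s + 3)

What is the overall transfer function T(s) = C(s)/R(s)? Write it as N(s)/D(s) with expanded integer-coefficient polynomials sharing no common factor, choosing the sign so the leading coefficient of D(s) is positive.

[1] sum the parallel branches K1, K2 -> (1 - 7*s)/(2*s^2 - 7*s - 4)
[2] reduce the feedback loop with forward (K1+K2) and return K3; the result is T(s) itself (integer coefficients, no common factor, positive leading denominator coefficient)

Hence the answer: (-28*s^2 - 17*s + 3)/(8*s^3 - 22*s^2 - 9*s - 16)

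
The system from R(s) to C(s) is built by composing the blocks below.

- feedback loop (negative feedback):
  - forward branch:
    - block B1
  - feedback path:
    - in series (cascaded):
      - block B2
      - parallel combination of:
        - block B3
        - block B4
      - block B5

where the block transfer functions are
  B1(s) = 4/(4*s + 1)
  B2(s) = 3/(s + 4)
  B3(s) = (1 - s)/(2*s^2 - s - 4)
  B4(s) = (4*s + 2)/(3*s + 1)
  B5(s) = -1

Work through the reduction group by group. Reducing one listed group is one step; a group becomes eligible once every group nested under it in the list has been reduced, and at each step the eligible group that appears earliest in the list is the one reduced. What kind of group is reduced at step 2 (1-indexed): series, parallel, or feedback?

(1) sum the parallel branches B3, B4
(2) series reduction of B2, (B3+B4), B5
(3) feedback reduction of B1, (B2*(B3+B4)*B5)
Step 2 collapses a series group.

Therefore the answer is series.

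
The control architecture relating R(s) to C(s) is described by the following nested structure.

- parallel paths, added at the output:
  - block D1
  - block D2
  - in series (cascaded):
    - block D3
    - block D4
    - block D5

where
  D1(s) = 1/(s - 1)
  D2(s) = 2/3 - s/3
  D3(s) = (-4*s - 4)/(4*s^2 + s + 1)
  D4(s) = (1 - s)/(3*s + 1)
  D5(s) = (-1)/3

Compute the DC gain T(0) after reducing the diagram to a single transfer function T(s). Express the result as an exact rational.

Answer: 1

Working:
1. combine D3, D4, D5 in series; result (4 - 4*s^2)/(36*s^3 + 21*s^2 + 12*s + 3)
2. reduce the parallel group D1, D2, (D3*D4*D5); result (-12*s^5 + 29*s^4 + 25*s^3 + 22*s^2 + 11*s - 3)/(36*s^4 - 15*s^3 - 9*s^2 - 9*s - 3)
Evaluating the step-2 result (the overall T(s)) at s = 0 gives T(0) = -3/(-3) = 1.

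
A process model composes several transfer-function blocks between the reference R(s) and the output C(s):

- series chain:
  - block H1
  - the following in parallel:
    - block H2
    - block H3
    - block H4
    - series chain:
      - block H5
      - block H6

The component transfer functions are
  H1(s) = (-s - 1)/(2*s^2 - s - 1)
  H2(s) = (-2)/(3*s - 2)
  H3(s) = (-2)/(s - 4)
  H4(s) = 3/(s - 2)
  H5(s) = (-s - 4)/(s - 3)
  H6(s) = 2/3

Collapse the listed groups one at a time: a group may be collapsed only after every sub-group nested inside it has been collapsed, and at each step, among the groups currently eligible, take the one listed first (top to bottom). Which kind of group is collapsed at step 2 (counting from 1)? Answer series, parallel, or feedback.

[1] series reduction of H5, H6
[2] parallel reduction of H2, H3, H4, (H5*H6)
[3] series reduction of H1, (H2+H3+H4+(H5*H6))
Step 2 collapses a parallel group.

Answer: parallel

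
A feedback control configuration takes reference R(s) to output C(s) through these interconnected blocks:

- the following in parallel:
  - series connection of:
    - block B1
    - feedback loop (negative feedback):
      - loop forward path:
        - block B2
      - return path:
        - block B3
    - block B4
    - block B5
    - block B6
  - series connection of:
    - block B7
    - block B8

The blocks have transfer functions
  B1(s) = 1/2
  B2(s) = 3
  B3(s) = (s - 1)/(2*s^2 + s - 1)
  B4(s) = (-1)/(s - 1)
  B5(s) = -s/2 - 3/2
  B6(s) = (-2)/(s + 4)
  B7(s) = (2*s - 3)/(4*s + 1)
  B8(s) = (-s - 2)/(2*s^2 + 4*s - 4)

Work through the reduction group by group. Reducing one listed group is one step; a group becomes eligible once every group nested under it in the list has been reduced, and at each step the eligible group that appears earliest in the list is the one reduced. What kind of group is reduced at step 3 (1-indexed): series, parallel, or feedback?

(1) collapse the loop (B2 forward, B3 return)
(2) series reduction of B1, [B2/(1+B2*B3)], B4, B5, B6
(3) combine B7, B8 in series
(4) sum the parallel branches (B1*[B2/(1+B2*B3)]*B4*B5*B6), (B7*B8)
The group at step 3 is a series group.

Hence the answer: series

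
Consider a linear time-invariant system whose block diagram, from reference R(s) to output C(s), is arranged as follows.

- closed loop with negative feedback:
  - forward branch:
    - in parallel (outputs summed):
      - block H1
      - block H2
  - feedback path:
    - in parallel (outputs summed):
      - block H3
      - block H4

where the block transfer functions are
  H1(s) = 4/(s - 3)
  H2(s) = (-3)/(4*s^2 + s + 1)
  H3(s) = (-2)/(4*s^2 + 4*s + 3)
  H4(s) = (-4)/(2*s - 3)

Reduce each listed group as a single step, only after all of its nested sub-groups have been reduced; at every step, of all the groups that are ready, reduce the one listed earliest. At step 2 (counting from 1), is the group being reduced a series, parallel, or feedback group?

[1] reduce the parallel group H1, H2
[2] add H3, H4 (parallel)
[3] apply the feedback formula to (H1+H2), (H3+H4)
Step 2: parallel.

Answer: parallel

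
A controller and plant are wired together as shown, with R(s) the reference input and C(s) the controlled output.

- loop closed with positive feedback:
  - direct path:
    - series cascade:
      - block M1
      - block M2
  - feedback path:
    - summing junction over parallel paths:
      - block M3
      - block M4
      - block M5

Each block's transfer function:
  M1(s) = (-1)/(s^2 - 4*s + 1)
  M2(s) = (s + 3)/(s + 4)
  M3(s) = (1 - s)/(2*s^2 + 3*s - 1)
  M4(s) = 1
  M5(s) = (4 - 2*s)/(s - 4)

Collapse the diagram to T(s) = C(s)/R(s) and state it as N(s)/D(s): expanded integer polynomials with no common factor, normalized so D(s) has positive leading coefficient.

Step 1 - series reduction of M1, M2; result (-s - 3)/(s^3 - 15*s + 4)
Step 2 - sum the parallel branches M3, M4, M5; result (-2*s^3 - 4*s^2 + 6*s - 4)/(2*s^3 - 5*s^2 - 13*s + 4)
Step 3 - close the feedback loop around (M1*M2), (M3+M4+M5), giving the overall T(s)

Therefore the answer is (-2*s^4 - s^3 + 28*s^2 + 35*s - 12)/(2*s^6 - 5*s^5 - 45*s^4 + 77*s^3 + 169*s^2 - 98*s + 4).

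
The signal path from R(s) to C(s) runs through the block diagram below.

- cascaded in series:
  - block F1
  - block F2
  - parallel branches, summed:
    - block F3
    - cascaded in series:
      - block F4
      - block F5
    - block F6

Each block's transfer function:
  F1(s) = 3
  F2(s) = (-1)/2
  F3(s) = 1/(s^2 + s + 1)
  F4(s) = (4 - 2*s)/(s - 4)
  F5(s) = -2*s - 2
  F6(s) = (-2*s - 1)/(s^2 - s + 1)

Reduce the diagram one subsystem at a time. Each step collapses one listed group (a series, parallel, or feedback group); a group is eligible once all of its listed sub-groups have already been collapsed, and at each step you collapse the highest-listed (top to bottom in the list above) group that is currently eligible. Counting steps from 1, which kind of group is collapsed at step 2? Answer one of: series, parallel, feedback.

Step 1: multiply F4, F5 (series)
Step 2: combine F3, (F4*F5), F6 in parallel
Step 3: cascade F1, F2, (F3+(F4*F5)+F6)
At step 2 the group reduced is parallel.

Final answer: parallel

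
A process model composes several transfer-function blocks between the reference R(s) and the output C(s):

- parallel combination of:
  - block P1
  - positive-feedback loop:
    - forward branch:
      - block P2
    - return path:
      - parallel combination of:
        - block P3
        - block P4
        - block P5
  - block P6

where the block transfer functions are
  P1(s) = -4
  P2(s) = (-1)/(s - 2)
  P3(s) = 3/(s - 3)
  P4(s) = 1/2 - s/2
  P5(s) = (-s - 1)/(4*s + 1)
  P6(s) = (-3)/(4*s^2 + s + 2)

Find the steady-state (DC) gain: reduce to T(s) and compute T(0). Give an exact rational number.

Step 1. add P3, P4, P5 (parallel) gives (-4*s^3 + 13*s^2 + 20*s + 9)/(8*s^2 - 22*s - 6)
Step 2. feedback reduction of P2, (P3+P4+P5) gives (-8*s^2 + 22*s + 6)/(4*s^3 - 25*s^2 + 58*s + 21)
Step 3. combine P1, [P2/(1-P2*(P3+P4+P5))], P6 in parallel gives (-64*s^5 + 352*s^4 - 792*s^3 - 263*s^2 - 672*s - 219)/(16*s^5 - 96*s^4 + 215*s^3 + 92*s^2 + 137*s + 42)
DC gain: substitute s = 0 into T(s) from step 3: T(0) = -219/42 = -73/14.

Answer: -73/14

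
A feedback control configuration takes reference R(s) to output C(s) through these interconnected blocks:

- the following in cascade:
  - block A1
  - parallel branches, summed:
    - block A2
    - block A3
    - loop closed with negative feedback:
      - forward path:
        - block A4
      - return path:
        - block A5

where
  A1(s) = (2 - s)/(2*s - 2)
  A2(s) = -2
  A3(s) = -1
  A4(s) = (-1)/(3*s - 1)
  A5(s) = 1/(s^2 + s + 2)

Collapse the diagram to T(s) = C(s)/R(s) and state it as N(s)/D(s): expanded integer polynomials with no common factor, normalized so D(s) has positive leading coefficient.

The answer is (9*s^4 - 11*s^3 + 2*s^2 - 39*s + 14)/(6*s^4 - 2*s^3 + 6*s^2 - 16*s + 6).

Reasoning:
Step 1. close the feedback loop around A4, A5 gives (-s^2 - s - 2)/(3*s^3 + 2*s^2 + 5*s - 3)
Step 2. parallel reduction of A2, A3, [A4/(1+A4*A5)] gives (-9*s^3 - 7*s^2 - 16*s + 7)/(3*s^3 + 2*s^2 + 5*s - 3)
Step 3. cascade A1, (A2+A3+[A4/(1+A4*A5)]), which is the overall transfer function T(s) = C(s)/R(s) in lowest terms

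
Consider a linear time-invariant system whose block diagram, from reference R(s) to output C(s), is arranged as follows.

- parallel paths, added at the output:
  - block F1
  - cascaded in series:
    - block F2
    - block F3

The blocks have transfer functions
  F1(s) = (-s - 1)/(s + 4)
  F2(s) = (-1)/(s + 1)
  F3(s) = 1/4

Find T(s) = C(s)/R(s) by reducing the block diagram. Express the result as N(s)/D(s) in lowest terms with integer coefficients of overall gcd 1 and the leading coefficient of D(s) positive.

[1] multiply F2, F3 (series) -> (-1)/(4*s + 4)
[2] add F1, (F2*F3) (parallel) - this is the overall T(s), already in the required normalized form

Answer: (-4*s^2 - 9*s - 8)/(4*s^2 + 20*s + 16)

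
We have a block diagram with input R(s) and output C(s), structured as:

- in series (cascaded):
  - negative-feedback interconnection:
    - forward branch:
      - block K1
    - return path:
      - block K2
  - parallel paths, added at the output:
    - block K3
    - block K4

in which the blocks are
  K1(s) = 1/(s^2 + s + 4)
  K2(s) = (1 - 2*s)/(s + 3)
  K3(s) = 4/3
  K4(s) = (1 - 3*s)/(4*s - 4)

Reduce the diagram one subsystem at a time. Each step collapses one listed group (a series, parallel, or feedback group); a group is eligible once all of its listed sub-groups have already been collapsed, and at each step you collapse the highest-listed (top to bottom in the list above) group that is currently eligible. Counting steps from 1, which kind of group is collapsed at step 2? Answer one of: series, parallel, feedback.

Answer: parallel

Working:
(1) close the feedback loop around K1, K2
(2) combine K3, K4 in parallel
(3) series reduction of [K1/(1+K1*K2)], (K3+K4)
So the answer for step 2 is parallel.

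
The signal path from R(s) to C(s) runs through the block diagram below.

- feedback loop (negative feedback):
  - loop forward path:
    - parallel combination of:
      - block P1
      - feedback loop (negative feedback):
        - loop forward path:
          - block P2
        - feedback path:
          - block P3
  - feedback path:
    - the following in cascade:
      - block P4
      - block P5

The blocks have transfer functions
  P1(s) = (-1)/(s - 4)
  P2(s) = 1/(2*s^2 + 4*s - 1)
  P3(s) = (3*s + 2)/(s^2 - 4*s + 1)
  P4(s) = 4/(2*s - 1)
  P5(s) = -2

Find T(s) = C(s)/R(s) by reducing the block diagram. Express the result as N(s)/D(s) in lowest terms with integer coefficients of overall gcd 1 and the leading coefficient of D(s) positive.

Step 1. collapse the loop (P2 forward, P3 return): (s^2 - 4*s + 1)/(2*s^4 - 4*s^3 - 15*s^2 + 11*s + 1)
Step 2. add P1, [P2/(1+P2*P3)] (parallel): (-2*s^4 + 5*s^3 + 7*s^2 + 6*s - 5)/(2*s^5 - 12*s^4 + s^3 + 71*s^2 - 43*s - 4)
Step 3. cascade P4, P5: (-8)/(2*s - 1)
Step 4. collapse the loop ((P1+[P2/(1+P2*P3)]) forward, (P4*P5) return): this yields T(s), and no further normalization is needed

Final answer: (-4*s^5 + 12*s^4 + 9*s^3 + 5*s^2 - 16*s + 5)/(4*s^6 - 26*s^5 + 30*s^4 + 101*s^3 - 213*s^2 - 13*s + 44)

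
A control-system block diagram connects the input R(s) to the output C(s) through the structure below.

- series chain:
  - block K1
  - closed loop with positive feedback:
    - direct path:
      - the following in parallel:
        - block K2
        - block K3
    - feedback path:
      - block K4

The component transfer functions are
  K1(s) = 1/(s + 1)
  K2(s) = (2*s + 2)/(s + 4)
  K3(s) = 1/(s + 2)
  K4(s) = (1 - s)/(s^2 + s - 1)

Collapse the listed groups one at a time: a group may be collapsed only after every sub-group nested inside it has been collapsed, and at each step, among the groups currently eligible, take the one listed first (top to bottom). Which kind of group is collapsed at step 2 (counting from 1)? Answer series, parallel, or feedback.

Reducing step by step:

Step 1 - add K2, K3 (parallel)
Step 2 - apply the feedback formula to (K2+K3), K4
Step 3 - reduce the series chain K1, [(K2+K3)/(1-(K2+K3)*K4)]
At step 2 the group reduced is feedback.

Answer: feedback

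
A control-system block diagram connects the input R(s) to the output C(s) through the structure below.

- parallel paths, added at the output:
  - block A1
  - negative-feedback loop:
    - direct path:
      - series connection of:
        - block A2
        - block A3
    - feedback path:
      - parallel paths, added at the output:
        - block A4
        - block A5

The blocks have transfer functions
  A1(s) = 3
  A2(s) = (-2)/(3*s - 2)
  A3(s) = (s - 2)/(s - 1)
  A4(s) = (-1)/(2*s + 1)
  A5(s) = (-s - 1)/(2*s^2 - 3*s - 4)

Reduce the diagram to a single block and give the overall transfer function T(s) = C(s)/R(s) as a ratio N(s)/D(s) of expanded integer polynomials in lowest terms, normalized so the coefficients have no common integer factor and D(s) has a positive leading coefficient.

(1) series reduction of A2, A3 -> (4 - 2*s)/(3*s^2 - 5*s + 2)
(2) parallel reduction of A4, A5 -> (3 - 4*s^2)/(4*s^3 - 4*s^2 - 11*s - 4)
(3) reduce the feedback loop with forward (A2*A3) and return (A4+A5) -> (-8*s^4 + 24*s^3 + 6*s^2 - 36*s - 16)/(12*s^5 - 32*s^4 + 3*s^3 + 19*s^2 - 8*s + 4)
(4) sum the parallel branches A1, [(A2*A3)/(1+(A2*A3)*(A4+A5))], giving the overall T(s)

Answer: (36*s^5 - 104*s^4 + 33*s^3 + 63*s^2 - 60*s - 4)/(12*s^5 - 32*s^4 + 3*s^3 + 19*s^2 - 8*s + 4)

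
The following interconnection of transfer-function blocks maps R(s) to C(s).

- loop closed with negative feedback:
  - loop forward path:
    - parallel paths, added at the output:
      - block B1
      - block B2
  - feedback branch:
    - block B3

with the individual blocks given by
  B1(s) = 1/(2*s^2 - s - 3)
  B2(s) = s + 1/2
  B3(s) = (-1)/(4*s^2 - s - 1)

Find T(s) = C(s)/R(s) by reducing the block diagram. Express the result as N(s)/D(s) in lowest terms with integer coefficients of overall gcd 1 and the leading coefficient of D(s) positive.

First reduce the diagram to T(s).

Step 1. combine B1, B2 in parallel -> (4*s^3 - 7*s - 1)/(4*s^2 - 2*s - 6)
Step 2. reduce the feedback loop with forward (B1+B2) and return B3 - this is the overall T(s), already in the required normalized form

Answer: (16*s^5 - 4*s^4 - 32*s^3 + 3*s^2 + 8*s + 1)/(16*s^4 - 16*s^3 - 26*s^2 + 15*s + 7)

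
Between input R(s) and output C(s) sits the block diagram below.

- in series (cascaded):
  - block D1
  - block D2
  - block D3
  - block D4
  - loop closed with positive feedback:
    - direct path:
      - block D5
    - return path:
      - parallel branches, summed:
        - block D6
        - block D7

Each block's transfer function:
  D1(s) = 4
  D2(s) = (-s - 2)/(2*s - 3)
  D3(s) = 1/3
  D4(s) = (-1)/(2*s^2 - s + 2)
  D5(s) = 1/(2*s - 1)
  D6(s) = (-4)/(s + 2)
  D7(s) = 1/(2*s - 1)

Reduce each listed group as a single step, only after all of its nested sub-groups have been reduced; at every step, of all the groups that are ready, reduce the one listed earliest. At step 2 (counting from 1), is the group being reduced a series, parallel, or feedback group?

(1) sum the parallel branches D6, D7
(2) feedback reduction of D5, (D6+D7)
(3) reduce the series chain D1, D2, D3, D4, [D5/(1-D5*(D6+D7))]
Step 2: feedback.

Answer: feedback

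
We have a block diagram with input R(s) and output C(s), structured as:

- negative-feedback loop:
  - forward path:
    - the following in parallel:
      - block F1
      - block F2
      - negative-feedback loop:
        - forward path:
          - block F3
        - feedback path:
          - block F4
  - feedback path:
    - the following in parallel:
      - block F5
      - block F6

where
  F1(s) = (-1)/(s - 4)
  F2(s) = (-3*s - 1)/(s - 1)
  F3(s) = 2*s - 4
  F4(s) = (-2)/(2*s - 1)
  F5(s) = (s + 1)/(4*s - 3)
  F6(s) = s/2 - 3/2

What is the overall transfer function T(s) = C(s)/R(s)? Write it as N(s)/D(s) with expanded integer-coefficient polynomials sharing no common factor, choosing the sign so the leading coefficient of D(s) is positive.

First reduce the diagram to T(s).

Step 1. feedback reduction of F3, F4 = (-4*s^2 + 10*s - 4)/(2*s - 7)
Step 2. parallel reduction of F1, F2, [F3/(1+F3*F4)] = (-4*s^4 + 24*s^3 - 29*s^2 - 51)/(2*s^3 - 17*s^2 + 43*s - 28)
Step 3. parallel reduction of F5, F6 = (4*s^2 - 13*s + 11)/(8*s - 6)
Step 4. close the feedback loop around (F1+F2+[F3/(1+F3*F4)]), (F5+F6), giving the overall T(s)

Answer: (32*s^5 - 216*s^4 + 376*s^3 - 174*s^2 + 408*s - 306)/(16*s^6 - 148*s^5 + 456*s^4 - 493*s^3 + 77*s^2 - 181*s + 393)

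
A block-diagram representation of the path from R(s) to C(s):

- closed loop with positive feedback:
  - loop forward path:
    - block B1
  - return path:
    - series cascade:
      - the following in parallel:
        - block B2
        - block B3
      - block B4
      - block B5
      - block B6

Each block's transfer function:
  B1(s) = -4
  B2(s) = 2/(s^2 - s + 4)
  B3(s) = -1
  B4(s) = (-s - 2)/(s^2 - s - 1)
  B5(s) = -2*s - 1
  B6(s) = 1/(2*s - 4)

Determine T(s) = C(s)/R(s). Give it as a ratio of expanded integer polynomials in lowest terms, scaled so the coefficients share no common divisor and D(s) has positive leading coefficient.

First reduce the diagram to T(s).

Step 1. reduce the parallel group B2, B3, giving (-s^2 + s - 2)/(s^2 - s + 4)
Step 2. multiply (B2+B3), B4, B5, B6 (series), giving (-2*s^4 - 3*s^3 - s^2 - 8*s - 4)/(2*s^5 - 8*s^4 + 16*s^3 - 22*s^2 + 4*s + 16)
Step 3. feedback reduction of B1, ((B2+B3)*B4*B5*B6), which is the overall transfer function T(s) = C(s)/R(s) in lowest terms

Answer: (-4*s^5 + 16*s^4 - 32*s^3 + 44*s^2 - 8*s - 32)/(s^5 - 8*s^4 + 2*s^3 - 13*s^2 - 14*s)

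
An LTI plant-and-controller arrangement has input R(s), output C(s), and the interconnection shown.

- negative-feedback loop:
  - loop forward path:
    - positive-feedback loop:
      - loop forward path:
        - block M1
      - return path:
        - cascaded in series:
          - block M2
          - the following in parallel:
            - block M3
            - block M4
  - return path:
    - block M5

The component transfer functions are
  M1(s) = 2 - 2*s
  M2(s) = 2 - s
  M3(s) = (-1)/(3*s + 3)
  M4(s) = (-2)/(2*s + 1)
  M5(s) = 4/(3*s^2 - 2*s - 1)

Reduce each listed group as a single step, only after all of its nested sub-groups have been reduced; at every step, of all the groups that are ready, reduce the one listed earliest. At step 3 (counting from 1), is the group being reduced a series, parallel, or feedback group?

1. sum the parallel branches M3, M4
2. multiply M2, (M3+M4) (series)
3. collapse the loop (M1 forward, (M2*(M3+M4)) return)
4. collapse the loop ([M1/(1-M1*(M2*(M3+M4)))] forward, M5 return)
So the answer for step 3 is feedback.

Therefore the answer is feedback.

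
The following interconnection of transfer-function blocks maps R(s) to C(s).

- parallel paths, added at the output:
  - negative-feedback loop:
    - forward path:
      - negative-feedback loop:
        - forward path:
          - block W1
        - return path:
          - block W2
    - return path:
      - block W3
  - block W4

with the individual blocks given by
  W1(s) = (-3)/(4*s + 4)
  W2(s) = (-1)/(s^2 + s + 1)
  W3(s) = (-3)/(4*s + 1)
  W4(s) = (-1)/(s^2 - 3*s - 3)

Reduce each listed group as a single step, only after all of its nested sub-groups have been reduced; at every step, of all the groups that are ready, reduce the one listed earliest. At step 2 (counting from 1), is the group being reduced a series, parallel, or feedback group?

1. collapse the loop (W1 forward, W2 return)
2. collapse the loop ([W1/(1+W1*W2)] forward, W3 return)
3. sum the parallel branches [[W1/(1+W1*W2)]/(1+[W1/(1+W1*W2)]*W3)], W4
So the answer for step 2 is feedback.

Final answer: feedback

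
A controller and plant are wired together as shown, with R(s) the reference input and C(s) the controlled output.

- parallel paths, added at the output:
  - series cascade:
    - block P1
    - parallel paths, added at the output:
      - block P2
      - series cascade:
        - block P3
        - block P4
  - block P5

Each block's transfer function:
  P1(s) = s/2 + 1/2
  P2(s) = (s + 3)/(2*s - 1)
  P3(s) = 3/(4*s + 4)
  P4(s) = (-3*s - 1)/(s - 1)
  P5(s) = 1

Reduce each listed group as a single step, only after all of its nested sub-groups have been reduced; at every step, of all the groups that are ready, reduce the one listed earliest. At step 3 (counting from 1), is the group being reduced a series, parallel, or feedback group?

Step 1. cascade P3, P4
Step 2. sum the parallel branches P2, (P3*P4)
Step 3. combine P1, (P2+(P3*P4)) in series
Step 4. parallel reduction of (P1*(P2+(P3*P4))), P5
So the answer for step 3 is series.

Hence the answer: series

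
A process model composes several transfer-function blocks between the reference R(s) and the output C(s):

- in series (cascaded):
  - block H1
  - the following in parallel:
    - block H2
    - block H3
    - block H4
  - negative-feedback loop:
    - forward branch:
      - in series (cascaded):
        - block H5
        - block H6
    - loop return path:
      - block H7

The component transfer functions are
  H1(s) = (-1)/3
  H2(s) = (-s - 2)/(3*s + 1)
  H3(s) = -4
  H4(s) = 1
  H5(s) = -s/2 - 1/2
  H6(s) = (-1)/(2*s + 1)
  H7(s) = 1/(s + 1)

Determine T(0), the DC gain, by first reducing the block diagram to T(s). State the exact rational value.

Answer: 5/9

Working:
Step 1 - combine H2, H3, H4 in parallel: (-10*s - 5)/(3*s + 1)
Step 2 - combine H5, H6 in series: (s + 1)/(4*s + 2)
Step 3 - feedback reduction of (H5*H6), H7: (s + 1)/(4*s + 3)
Step 4 - combine H1, (H2+H3+H4), [(H5*H6)/(1+(H5*H6)*H7)] in series: (10*s^2 + 15*s + 5)/(36*s^2 + 39*s + 9)
That last expression is T(s); at s = 0 only the constant terms survive, so T(0) = 5/9.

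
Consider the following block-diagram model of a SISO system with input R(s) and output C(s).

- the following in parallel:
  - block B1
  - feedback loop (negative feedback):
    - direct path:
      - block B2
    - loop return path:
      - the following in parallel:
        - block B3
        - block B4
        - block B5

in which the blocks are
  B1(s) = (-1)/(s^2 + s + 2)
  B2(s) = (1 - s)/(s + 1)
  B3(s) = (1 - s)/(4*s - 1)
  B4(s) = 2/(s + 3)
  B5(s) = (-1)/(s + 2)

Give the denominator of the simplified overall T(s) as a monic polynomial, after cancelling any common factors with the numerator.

Reducing step by step:

[1] parallel reduction of B3, B4, B5 gives (-s^3 + 2*s + 5)/(4*s^3 + 19*s^2 + 19*s - 6)
[2] apply the feedback formula to B2, (B3+B4+B5) gives (-4*s^4 - 15*s^3 + 25*s - 6)/(5*s^4 + 22*s^3 + 36*s^2 + 10*s - 1)
[3] add B1, [B2/(1+B2*(B3+B4+B5))] (parallel) gives (-4*s^6 - 19*s^5 - 28*s^4 - 27*s^3 - 17*s^2 + 34*s - 11)/(5*s^6 + 27*s^5 + 68*s^4 + 90*s^3 + 81*s^2 + 19*s - 2)
T(s) is the step-3 result (common factors already cancelled). Leading coefficient of the denominator: 5. Divide through by 5 for the monic polynomial.

Answer: s^6 + 27*s^5/5 + 68*s^4/5 + 18*s^3 + 81*s^2/5 + 19*s/5 - 2/5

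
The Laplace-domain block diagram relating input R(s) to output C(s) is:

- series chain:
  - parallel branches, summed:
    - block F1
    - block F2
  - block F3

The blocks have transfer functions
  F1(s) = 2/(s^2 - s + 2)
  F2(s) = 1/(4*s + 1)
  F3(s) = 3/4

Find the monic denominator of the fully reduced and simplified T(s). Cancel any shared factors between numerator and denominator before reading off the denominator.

[1] add F1, F2 (parallel), giving (s^2 + 7*s + 4)/(4*s^3 - 3*s^2 + 7*s + 2)
[2] cascade (F1+F2), F3, giving (3*s^2 + 21*s + 12)/(16*s^3 - 12*s^2 + 28*s + 8)
The result of step 2 is T(s) in lowest terms. Its denominator has leading coefficient 16; dividing the denominator through by 16 makes it monic.

Final answer: s^3 - 3*s^2/4 + 7*s/4 + 1/2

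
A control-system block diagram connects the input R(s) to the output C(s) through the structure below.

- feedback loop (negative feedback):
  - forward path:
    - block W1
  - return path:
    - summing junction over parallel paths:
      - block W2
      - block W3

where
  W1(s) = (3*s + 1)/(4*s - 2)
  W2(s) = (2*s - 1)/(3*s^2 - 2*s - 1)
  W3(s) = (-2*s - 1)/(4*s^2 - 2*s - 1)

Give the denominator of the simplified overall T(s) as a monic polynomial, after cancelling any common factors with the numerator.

(1) sum the parallel branches W2, W3, giving (2*s^3 - 7*s^2 + 4*s + 2)/(12*s^4 - 14*s^3 - 3*s^2 + 4*s + 1)
(2) feedback reduction of W1, (W2+W3), giving (12*s^4 - 14*s^3 - 3*s^2 + 4*s + 1)/(16*s^4 - 30*s^3 + 9*s^2 + 6*s)
That last expression is T(s), already simplified. Scaling its denominator by 1/16 (the reciprocal of the leading coefficient) yields the monic denominator.

Therefore the answer is s^4 - 15*s^3/8 + 9*s^2/16 + 3*s/8.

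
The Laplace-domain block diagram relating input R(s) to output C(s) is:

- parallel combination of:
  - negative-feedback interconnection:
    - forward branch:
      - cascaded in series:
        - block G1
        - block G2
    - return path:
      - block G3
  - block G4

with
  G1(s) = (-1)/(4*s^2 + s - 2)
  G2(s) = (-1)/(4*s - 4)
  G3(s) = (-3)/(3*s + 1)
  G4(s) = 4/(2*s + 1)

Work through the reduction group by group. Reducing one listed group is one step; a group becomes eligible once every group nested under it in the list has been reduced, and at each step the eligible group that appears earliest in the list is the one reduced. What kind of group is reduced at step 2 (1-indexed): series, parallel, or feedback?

[1] reduce the series chain G1, G2
[2] close the feedback loop around (G1*G2), G3
[3] reduce the parallel group [(G1*G2)/(1+(G1*G2)*G3)], G4
Step 2: feedback.

Hence the answer: feedback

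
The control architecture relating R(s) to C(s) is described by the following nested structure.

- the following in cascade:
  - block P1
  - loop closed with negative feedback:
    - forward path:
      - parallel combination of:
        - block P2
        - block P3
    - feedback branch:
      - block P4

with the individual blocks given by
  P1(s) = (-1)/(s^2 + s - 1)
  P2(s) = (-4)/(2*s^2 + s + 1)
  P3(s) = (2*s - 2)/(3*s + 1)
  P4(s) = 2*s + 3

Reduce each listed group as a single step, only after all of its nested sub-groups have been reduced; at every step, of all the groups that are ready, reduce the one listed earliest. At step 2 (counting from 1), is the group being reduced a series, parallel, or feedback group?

The answer is feedback.

Reasoning:
Step 1: add P2, P3 (parallel)
Step 2: close the feedback loop around (P2+P3), P4
Step 3: combine P1, [(P2+P3)/(1+(P2+P3)*P4)] in series
So the answer for step 2 is feedback.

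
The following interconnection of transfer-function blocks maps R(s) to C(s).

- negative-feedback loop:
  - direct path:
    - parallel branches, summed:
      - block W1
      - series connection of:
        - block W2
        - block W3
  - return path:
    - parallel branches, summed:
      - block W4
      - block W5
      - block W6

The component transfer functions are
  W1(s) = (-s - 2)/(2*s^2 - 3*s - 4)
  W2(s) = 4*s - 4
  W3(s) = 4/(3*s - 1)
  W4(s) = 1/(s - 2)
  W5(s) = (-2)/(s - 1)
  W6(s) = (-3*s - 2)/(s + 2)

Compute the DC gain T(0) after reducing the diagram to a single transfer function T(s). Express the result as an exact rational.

Step 1: reduce the series chain W2, W3 gives (16*s - 16)/(3*s - 1)
Step 2: reduce the parallel group W1, (W2*W3) gives (32*s^3 - 83*s^2 - 21*s + 66)/(6*s^3 - 11*s^2 - 9*s + 4)
Step 3: add W4, W5, W6 (parallel) gives (-3*s^3 + 6*s^2 + s + 2)/(s^3 - s^2 - 4*s + 4)
Step 4: apply the feedback formula to (W1+(W2*W3)), (W4+W5+W6) gives (-32*s^6 + 115*s^5 + 66*s^4 - 547*s^3 + 314*s^2 + 348*s - 264)/(90*s^6 - 424*s^5 + 425*s^4 + 262*s^3 - 197*s^2 + 28*s - 148)
DC gain: substitute s = 0 into T(s) from step 4: T(0) = -264/(-148) = 66/37.

Hence the answer: 66/37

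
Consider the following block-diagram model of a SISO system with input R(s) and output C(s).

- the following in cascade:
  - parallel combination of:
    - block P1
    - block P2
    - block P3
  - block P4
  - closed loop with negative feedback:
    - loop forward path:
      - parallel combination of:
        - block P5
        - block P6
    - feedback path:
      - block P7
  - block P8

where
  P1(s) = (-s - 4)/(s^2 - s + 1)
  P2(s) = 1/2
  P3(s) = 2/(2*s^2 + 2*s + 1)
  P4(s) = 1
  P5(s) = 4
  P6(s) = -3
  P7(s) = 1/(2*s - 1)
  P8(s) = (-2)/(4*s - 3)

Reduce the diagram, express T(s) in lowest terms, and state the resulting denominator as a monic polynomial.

Reducing step by step:

Step 1. combine P1, P2, P3 in parallel = (2*s^4 - 4*s^3 - 15*s^2 - 21*s - 3)/(4*s^4 + 2*s^2 + 2*s + 2)
Step 2. combine P5, P6 in parallel = 1
Step 3. apply the feedback formula to (P5+P6), P7 = (2*s - 1)/(2*s)
Step 4. series reduction of (P1+P2+P3), P4, [(P5+P6)/(1+(P5+P6)*P7)], P8 = (-4*s^5 + 10*s^4 + 26*s^3 + 27*s^2 - 15*s - 3)/(16*s^6 - 12*s^5 + 8*s^4 + 2*s^3 + 2*s^2 - 6*s)
The result of step 4 is T(s) in lowest terms. Its denominator has leading coefficient 16; dividing the denominator through by 16 makes it monic.

Answer: s^6 - 3*s^5/4 + s^4/2 + s^3/8 + s^2/8 - 3*s/8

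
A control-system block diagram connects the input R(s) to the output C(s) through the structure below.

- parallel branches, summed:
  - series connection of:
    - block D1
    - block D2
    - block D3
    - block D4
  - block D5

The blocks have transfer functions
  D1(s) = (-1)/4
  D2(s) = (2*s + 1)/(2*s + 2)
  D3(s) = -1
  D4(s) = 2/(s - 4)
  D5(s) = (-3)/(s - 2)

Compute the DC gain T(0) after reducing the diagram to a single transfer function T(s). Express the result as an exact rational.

[1] reduce the series chain D1, D2, D3, D4: (2*s + 1)/(4*s^2 - 12*s - 16)
[2] reduce the parallel group (D1*D2*D3*D4), D5: (-10*s^2 + 33*s + 46)/(4*s^3 - 20*s^2 + 8*s + 32)
That last expression is T(s); at s = 0 only the constant terms survive, so T(0) = 46/32 = 23/16.

Answer: 23/16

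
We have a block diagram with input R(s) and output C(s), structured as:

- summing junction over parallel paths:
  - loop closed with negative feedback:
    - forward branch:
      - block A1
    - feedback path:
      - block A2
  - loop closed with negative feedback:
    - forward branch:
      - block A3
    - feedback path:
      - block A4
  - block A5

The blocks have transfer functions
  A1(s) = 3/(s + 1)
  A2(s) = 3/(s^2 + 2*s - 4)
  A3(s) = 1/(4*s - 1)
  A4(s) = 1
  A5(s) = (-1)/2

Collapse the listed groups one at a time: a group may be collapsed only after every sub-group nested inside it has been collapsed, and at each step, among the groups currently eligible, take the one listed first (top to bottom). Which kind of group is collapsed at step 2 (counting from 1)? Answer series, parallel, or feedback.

Answer: feedback

Working:
(1) feedback reduction of A1, A2
(2) collapse the loop (A3 forward, A4 return)
(3) reduce the parallel group [A1/(1+A1*A2)], [A3/(1+A3*A4)], A5
At step 2 the group reduced is feedback.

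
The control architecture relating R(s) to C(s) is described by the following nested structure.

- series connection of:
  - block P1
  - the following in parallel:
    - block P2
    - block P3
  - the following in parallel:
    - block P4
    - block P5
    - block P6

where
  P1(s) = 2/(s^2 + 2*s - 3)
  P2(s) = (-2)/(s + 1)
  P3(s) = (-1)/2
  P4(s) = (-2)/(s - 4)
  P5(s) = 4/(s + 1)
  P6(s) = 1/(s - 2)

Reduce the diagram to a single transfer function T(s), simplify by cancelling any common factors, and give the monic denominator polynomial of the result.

1. add P2, P3 (parallel): (-s - 5)/(2*s + 2)
2. sum the parallel branches P4, P5, P6: (3*s^2 - 25*s + 32)/(s^3 - 5*s^2 + 2*s + 8)
3. multiply P1, (P2+P3), (P4+P5+P6) (series): (-3*s^3 + 10*s^2 + 93*s - 160)/(s^6 - 2*s^5 - 14*s^4 + 16*s^3 + 37*s^2 - 14*s - 24)
The result of step 3 is T(s) in lowest terms. Its denominator already has leading coefficient 1, so it is monic as it stands.

Therefore the answer is s^6 - 2*s^5 - 14*s^4 + 16*s^3 + 37*s^2 - 14*s - 24.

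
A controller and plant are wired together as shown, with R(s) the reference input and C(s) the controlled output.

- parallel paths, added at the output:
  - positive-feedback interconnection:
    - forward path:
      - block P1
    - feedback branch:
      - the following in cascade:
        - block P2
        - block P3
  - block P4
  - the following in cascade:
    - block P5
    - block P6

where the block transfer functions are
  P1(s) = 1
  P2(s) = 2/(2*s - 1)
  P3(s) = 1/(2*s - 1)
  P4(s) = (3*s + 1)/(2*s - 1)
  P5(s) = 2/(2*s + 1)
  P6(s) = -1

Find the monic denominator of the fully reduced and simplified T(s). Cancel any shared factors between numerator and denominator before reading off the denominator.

Reducing step by step:

[1] multiply P2, P3 (series); result 2/(4*s^2 - 4*s + 1)
[2] feedback reduction of P1, (P2*P3); result (4*s^2 - 4*s + 1)/(4*s^2 - 4*s - 1)
[3] series reduction of P5, P6; result (-2)/(2*s + 1)
[4] parallel reduction of [P1/(1-P1*(P2*P3))], P4, (P5*P6); result (40*s^4 - 36*s^3 + 2*s^2 - 9*s - 4)/(16*s^4 - 16*s^3 - 8*s^2 + 4*s + 1)
No further cancellation is possible in the step-4 result, so that is T(s). Its denominator becomes monic after dividing by the leading coefficient 16.

Answer: s^4 - s^3 - s^2/2 + s/4 + 1/16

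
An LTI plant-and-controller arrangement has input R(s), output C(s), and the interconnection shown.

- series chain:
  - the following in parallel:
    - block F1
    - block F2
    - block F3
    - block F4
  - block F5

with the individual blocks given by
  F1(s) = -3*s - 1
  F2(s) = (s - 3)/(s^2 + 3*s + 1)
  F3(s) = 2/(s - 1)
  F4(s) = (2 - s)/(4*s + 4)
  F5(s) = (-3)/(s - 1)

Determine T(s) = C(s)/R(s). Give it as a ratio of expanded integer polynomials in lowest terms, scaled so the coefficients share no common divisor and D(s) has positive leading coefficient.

(1) sum the parallel branches F1, F2, F3, F4 -> (-12*s^5 - 41*s^4 + 62*s^2 + 49*s + 22)/(4*s^4 + 12*s^3 - 12*s - 4)
(2) combine (F1+F2+F3+F4), F5 in series - this is the overall T(s), already in the required normalized form

Answer: (36*s^5 + 123*s^4 - 186*s^2 - 147*s - 66)/(4*s^5 + 8*s^4 - 12*s^3 - 12*s^2 + 8*s + 4)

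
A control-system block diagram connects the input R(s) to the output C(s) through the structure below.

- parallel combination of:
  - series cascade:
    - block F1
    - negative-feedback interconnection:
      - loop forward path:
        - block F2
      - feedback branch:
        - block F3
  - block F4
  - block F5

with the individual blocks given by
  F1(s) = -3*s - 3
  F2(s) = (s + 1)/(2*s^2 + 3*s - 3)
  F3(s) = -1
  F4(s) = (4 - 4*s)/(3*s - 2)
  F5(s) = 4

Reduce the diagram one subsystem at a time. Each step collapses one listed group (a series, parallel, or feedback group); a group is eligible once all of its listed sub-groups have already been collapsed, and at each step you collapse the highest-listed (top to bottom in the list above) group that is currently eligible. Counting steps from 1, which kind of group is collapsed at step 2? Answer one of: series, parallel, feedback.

The answer is series.

Reasoning:
Step 1. collapse the loop (F2 forward, F3 return)
Step 2. reduce the series chain F1, [F2/(1+F2*F3)]
Step 3. combine (F1*[F2/(1+F2*F3)]), F4, F5 in parallel
Step 2 collapses a series group.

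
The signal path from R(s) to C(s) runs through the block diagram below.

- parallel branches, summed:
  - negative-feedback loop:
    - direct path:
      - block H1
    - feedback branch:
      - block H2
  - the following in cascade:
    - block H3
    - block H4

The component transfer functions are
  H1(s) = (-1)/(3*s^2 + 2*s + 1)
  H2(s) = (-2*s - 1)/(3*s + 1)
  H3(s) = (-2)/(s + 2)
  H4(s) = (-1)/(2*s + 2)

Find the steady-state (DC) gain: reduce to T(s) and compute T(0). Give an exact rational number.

The answer is 0.

Reasoning:
[1] reduce the feedback loop with forward H1 and return H2; result (-3*s - 1)/(9*s^3 + 9*s^2 + 7*s + 2)
[2] multiply H3, H4 (series); result 1/(s^2 + 3*s + 2)
[3] sum the parallel branches [H1/(1+H1*H2)], (H3*H4); result (6*s^3 - s^2 - 2*s)/(9*s^5 + 36*s^4 + 52*s^3 + 41*s^2 + 20*s + 4)
Evaluating the step-3 result (the overall T(s)) at s = 0 gives T(0) = 0/4 = 0.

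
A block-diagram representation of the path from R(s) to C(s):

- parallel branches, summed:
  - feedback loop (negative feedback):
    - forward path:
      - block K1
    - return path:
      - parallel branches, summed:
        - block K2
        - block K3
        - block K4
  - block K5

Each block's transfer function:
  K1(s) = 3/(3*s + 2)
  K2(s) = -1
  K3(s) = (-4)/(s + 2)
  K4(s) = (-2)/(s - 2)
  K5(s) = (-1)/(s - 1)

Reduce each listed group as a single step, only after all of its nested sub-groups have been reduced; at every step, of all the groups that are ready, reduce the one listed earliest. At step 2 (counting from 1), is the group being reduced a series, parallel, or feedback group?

The answer is feedback.

Reasoning:
Step 1: add K2, K3, K4 (parallel)
Step 2: collapse the loop (K1 forward, (K2+K3+K4) return)
Step 3: parallel reduction of [K1/(1+K1*(K2+K3+K4))], K5
Step 2: feedback.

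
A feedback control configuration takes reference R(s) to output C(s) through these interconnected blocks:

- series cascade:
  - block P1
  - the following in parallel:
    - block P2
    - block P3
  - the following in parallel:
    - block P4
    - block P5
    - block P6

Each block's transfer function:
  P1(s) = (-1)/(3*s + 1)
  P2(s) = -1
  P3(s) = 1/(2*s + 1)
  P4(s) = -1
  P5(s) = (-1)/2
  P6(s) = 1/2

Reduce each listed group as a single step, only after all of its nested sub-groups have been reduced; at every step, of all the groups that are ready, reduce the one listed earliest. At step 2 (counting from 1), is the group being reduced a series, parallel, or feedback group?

[1] add P2, P3 (parallel)
[2] combine P4, P5, P6 in parallel
[3] series reduction of P1, (P2+P3), (P4+P5+P6)
At step 2 the group reduced is parallel.

Final answer: parallel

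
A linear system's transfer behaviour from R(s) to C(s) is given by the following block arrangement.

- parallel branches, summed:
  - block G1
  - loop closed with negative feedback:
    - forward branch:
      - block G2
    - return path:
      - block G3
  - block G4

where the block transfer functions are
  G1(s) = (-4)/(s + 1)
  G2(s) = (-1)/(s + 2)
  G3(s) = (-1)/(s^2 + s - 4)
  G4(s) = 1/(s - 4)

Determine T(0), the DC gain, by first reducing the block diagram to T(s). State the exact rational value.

First reduce the diagram to T(s).

[1] close the feedback loop around G2, G3: (-s^2 - s + 4)/(s^3 + 3*s^2 - 2*s - 7)
[2] add G1, [G2/(1+G2*G3)], G4 (parallel): (-4*s^4 + 10*s^3 + 68*s^2 - 21*s - 135)/(s^5 - 15*s^3 - 13*s^2 + 29*s + 28)
That last expression is T(s); at s = 0 only the constant terms survive, so T(0) = -135/28.

Answer: -135/28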